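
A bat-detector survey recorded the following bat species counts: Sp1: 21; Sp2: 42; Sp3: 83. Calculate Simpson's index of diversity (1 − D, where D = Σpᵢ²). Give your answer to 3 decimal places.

Total N = 21+42+83 = 146, so the proportions are 0.14384, 0.28767, 0.56849 (working shown to 5 dp, full precision carried).
D = 0.14384² + 0.28767² + 0.56849² = 0.02069 + 0.08275 + 0.32318 = 0.42663.
So 1 − D = 0.57337, i.e. 0.573 to 3 decimal places.

0.573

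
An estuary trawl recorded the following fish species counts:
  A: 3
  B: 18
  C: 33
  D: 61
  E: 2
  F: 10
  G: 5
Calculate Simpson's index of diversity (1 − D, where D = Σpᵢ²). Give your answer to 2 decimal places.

0.70

Total N = 3+18+33+61+2+10+5 = 132, so the proportions are 0.0227, 0.1364, 0.25, 0.4621, 0.0152, 0.0758, 0.0379 (working shown to 4 dp, full precision carried).
D = 0.0227² + 0.1364² + 0.25² + 0.4621² + 0.0152² + 0.0758² + 0.0379² = 0.0005 + 0.0186 + 0.0625 + 0.2136 + 0.0002 + 0.0057 + 0.0014 = 0.3026.
So 1 − D = 0.6974, i.e. 0.70 to 2 decimal places.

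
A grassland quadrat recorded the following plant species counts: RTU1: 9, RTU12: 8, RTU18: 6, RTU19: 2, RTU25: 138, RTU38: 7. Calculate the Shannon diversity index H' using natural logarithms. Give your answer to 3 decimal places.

Total N = 9+8+6+2+138+7 = 170, so the proportions are 0.05294, 0.04706, 0.03529, 0.01176, 0.81176, 0.04118 (working shown to 5 dp, full precision carried).
Each pᵢ ln pᵢ term: 0.05294×(-2.93857)=-0.15557, 0.04706×(-3.05636)=-0.14383, 0.03529×(-3.34404)=-0.11802, 0.01176×(-4.44265)=-0.05227, 0.81176×(-0.20854)=-0.16929, 0.04118×(-3.18989)=-0.13135.
Sum = -0.77033, so H' = 0.770.

0.770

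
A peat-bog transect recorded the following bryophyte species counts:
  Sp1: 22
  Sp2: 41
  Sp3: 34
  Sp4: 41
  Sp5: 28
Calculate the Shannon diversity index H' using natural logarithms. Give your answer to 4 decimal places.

Total N = 22+41+34+41+28 = 166, so the proportions are 0.13253, 0.246988, 0.204819, 0.246988, 0.168675 (working shown to 6 dp, full precision carried).
Each pᵢ ln pᵢ term: 0.13253×(-2.020945)=-0.267836, 0.246988×(-1.398416)=-0.345392, 0.204819×(-1.585627)=-0.324767, 0.246988×(-1.398416)=-0.345392, 0.168675×(-1.779783)=-0.300204.
Sum = -1.583591, so H' = 1.5836.

1.5836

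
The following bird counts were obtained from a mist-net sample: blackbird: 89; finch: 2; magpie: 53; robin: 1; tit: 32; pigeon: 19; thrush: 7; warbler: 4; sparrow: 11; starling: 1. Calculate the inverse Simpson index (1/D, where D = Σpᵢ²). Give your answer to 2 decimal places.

Total N = 89+2+53+1+32+19+7+4+11+1 = 219, so the proportions are 0.406393, 0.009132, 0.242009, 0.004566, 0.146119, 0.086758, 0.031963, 0.018265, 0.050228, 0.004566 (working shown to 6 dp, full precision carried).
D = 0.406393² + 0.009132² + 0.242009² + 0.004566² + 0.146119² + 0.086758² + 0.031963² + 0.018265² + 0.050228² + 0.004566² = 0.165155 + 0.000083 + 0.058568 + 0.000021 + 0.021351 + 0.007527 + 0.001022 + 0.000334 + 0.002523 + 0.000021 = 0.256604.
So 1/D = 3.8971, i.e. 3.90 to 2 decimal places.

3.90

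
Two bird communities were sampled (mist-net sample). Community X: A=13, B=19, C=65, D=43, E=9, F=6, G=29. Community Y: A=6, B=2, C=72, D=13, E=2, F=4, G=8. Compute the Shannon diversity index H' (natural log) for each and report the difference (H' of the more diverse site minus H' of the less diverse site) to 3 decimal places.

Community X: N=184, proportions 0.07065, 0.10326, 0.35326, 0.2337, 0.04891, 0.03261, 0.15761, giving H' = 1.67943 (working shown to 5 dp, full precision carried).
Community Y: N=107, proportions 0.05607, 0.01869, 0.6729, 0.1215, 0.01869, 0.03738, 0.07477, giving H' = 1.14976.
Difference = |1.67943 − 1.14976| = 0.52967, i.e. 0.530 to 3 decimal places.

0.530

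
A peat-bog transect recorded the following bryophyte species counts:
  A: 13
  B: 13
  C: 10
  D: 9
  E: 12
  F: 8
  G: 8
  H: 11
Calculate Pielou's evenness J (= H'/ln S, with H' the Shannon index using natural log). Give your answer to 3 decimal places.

Total N = 13+13+10+9+12+8+8+11 = 84, so the proportions are 0.15476, 0.15476, 0.11905, 0.10714, 0.14286, 0.09524, 0.09524, 0.13095 (working shown to 5 dp, full precision carried).
H' = −Σ pᵢ ln pᵢ = −((-0.28877) + (-0.28877) + (-0.25336) + (-0.23931) + (-0.27799) + (-0.22394) + (-0.22394) + (-0.26622)) = 2.06229.
With S = 8 species, ln S = 2.07944, so J = 2.06229/2.07944 = 0.99175, i.e. 0.992 to 3 decimal places.

0.992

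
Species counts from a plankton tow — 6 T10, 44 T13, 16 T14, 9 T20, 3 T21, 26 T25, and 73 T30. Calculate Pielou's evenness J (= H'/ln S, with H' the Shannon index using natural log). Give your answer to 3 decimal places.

0.794

Total N = 6+44+16+9+3+26+73 = 177, so the proportions are 0.0339, 0.24859, 0.0904, 0.05085, 0.01695, 0.14689, 0.41243 (working shown to 5 dp, full precision carried).
H' = −Σ pᵢ ln pᵢ = −((-0.11473) + (-0.34602) + (-0.21727) + (-0.15147) + (-0.06911) + (-0.28175) + (-0.36528)) = 1.54563.
With S = 7 species, ln S = 1.94591, so J = 1.54563/1.94591 = 0.79430, i.e. 0.794 to 3 decimal places.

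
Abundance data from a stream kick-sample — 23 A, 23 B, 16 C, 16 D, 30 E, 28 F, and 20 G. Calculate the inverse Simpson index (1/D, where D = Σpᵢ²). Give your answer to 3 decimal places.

6.660

Total N = 23+23+16+16+30+28+20 = 156, so the proportions are 0.1474359, 0.1474359, 0.1025641, 0.1025641, 0.1923077, 0.1794872, 0.1282051 (working shown to 7 dp, full precision carried).
D = 0.1474359² + 0.1474359² + 0.1025641² + 0.1025641² + 0.1923077² + 0.1794872² + 0.1282051² = 0.0217373 + 0.0217373 + 0.0105194 + 0.0105194 + 0.0369822 + 0.0322156 + 0.0164366 = 0.1501479.
So 1/D = 6.66010, i.e. 6.660 to 3 decimal places.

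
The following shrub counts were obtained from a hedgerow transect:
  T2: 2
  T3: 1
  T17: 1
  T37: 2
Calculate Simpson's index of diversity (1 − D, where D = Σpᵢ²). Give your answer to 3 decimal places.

Total N = 2+1+1+2 = 6, so the proportions are 0.33333, 0.16667, 0.16667, 0.33333 (working shown to 5 dp, full precision carried).
D = 0.33333² + 0.16667² + 0.16667² + 0.33333² = 0.11111 + 0.02778 + 0.02778 + 0.11111 = 0.27778.
So 1 − D = 0.72222, i.e. 0.722 to 3 decimal places.

0.722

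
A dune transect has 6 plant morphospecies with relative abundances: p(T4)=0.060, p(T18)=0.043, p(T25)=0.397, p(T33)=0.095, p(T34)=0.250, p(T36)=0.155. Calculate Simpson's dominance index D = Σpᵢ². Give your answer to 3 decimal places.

0.259

D = 0.06² + 0.043² + 0.397² + 0.095² + 0.25² + 0.155² = 0.00360 + 0.00185 + 0.15761 + 0.00903 + 0.06250 + 0.02403 = 0.25861 (working shown to 5 dp, full precision carried).
To 3 decimal places, D = 0.259.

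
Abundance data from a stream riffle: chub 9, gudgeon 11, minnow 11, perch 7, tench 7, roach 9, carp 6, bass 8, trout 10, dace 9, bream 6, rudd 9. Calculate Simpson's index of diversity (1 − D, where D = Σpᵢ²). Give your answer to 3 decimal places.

Total N = 9+11+11+7+7+9+6+8+10+9+6+9 = 102, so the proportions are 0.08824, 0.10784, 0.10784, 0.06863, 0.06863, 0.08824, 0.05882, 0.07843, 0.09804, 0.08824, 0.05882, 0.08824 (working shown to 5 dp, full precision carried).
D = 0.08824² + 0.10784² + 0.10784² + 0.06863² + 0.06863² + 0.08824² + 0.05882² + 0.07843² + 0.09804² + 0.08824² + 0.05882² + 0.08824² = 0.00779 + 0.01163 + 0.01163 + 0.00471 + 0.00471 + 0.00779 + 0.00346 + 0.00615 + 0.00961 + 0.00779 + 0.00346 + 0.00779 = 0.08651.
So 1 − D = 0.91349, i.e. 0.913 to 3 decimal places.

0.913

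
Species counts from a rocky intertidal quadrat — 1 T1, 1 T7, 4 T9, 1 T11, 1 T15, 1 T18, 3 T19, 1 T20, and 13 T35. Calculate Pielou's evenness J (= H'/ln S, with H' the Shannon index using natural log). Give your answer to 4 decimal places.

Total N = 1+1+4+1+1+1+3+1+13 = 26, so the proportions are 0.038462, 0.038462, 0.153846, 0.038462, 0.038462, 0.038462, 0.115385, 0.038462, 0.5 (working shown to 6 dp, full precision carried).
H' = −Σ pᵢ ln pᵢ = −((-0.125311) + (-0.125311) + (-0.287970) + (-0.125311) + (-0.125311) + (-0.125311) + (-0.249171) + (-0.125311) + (-0.346574)) = 1.635583.
With S = 9 species, ln S = 2.197225, so J = 1.635583/2.197225 = 0.744386, i.e. 0.7444 to 4 decimal places.

0.7444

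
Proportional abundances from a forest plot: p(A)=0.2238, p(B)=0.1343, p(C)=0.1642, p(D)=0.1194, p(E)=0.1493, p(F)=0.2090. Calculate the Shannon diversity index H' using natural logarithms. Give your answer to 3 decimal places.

Each pᵢ ln pᵢ term (working shown to 5 dp, full precision carried): 0.2238×(-1.49700)=-0.33503, 0.1343×(-2.00768)=-0.26963, 0.1642×(-1.80667)=-0.29666, 0.1194×(-2.12528)=-0.25376, 0.1493×(-1.90180)=-0.28394, 0.209×(-1.56542)=-0.32717.
Sum = -1.76619, so H' = 1.766.

1.766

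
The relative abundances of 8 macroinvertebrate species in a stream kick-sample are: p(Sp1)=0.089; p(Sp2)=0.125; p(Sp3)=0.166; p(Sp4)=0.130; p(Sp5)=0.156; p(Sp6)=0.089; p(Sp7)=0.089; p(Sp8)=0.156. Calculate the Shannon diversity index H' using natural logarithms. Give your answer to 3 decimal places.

Each pᵢ ln pᵢ term (working shown to 5 dp, full precision carried): 0.089×(-2.41912)=-0.21530, 0.125×(-2.07944)=-0.25993, 0.166×(-1.79577)=-0.29810, 0.13×(-2.04022)=-0.26523, 0.156×(-1.85790)=-0.28983, 0.089×(-2.41912)=-0.21530, 0.089×(-2.41912)=-0.21530, 0.156×(-1.85790)=-0.28983.
Sum = -2.04883, so H' = 2.049.

2.049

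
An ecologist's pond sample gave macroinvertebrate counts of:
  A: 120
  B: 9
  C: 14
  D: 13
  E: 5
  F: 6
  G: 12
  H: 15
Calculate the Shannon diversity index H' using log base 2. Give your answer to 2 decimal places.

1.99

Total N = 120+9+14+13+5+6+12+15 = 194, so the proportions are 0.6186, 0.0464, 0.0722, 0.067, 0.0258, 0.0309, 0.0619, 0.0773 (working shown to 4 dp, full precision carried).
Each pᵢ log₂ pᵢ term: 0.6186×(-0.6930)=-0.4287, 0.0464×(-4.4300)=-0.2055, 0.0722×(-3.7926)=-0.2737, 0.067×(-3.8995)=-0.2613, 0.0258×(-5.2780)=-0.1360, 0.0309×(-5.0150)=-0.1551, 0.0619×(-4.0150)=-0.2483, 0.0773×(-3.6930)=-0.2855.
Sum = -1.9942, so H' = 1.99.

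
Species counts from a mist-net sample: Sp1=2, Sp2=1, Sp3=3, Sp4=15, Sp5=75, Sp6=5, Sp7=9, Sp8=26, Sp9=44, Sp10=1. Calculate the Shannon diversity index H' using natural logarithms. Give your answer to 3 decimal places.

Total N = 2+1+3+15+75+5+9+26+44+1 = 181, so the proportions are 0.01105, 0.00552, 0.01657, 0.08287, 0.41436, 0.02762, 0.04972, 0.14365, 0.24309, 0.00552 (working shown to 5 dp, full precision carried).
Each pᵢ ln pᵢ term: 0.01105×(-4.50535)=-0.04978, 0.00552×(-5.19850)=-0.02872, 0.01657×(-4.09988)=-0.06795, 0.08287×(-2.49045)=-0.20639, 0.41436×(-0.88101)=-0.36506, 0.02762×(-3.58906)=-0.09915, 0.04972×(-3.00127)=-0.14923, 0.14365×(-1.94040)=-0.27873, 0.24309×(-1.41431)=-0.34381, 0.00552×(-5.19850)=-0.02872.
Sum = -1.61755, so H' = 1.618.

1.618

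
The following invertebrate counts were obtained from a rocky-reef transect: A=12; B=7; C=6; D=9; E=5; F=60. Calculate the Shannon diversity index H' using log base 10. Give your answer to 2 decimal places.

Total N = 12+7+6+9+5+60 = 99, so the proportions are 0.1212, 0.0707, 0.0606, 0.0909, 0.0505, 0.6061 (working shown to 4 dp, full precision carried).
Each pᵢ log₁₀ pᵢ term: 0.1212×(-0.9165)=-0.1111, 0.0707×(-1.1505)=-0.0814, 0.0606×(-1.2175)=-0.0738, 0.0909×(-1.0414)=-0.0947, 0.0505×(-1.2967)=-0.0655, 0.6061×(-0.2175)=-0.1318.
Sum = -0.5582, so H' = 0.56.

0.56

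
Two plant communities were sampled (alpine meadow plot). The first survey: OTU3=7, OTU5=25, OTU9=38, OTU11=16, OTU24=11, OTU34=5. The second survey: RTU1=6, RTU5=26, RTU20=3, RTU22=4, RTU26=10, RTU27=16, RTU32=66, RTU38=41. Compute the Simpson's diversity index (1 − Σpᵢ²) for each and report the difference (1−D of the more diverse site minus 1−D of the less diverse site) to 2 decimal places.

The first survey: N=102, proportions 0.0686, 0.2451, 0.3725, 0.1569, 0.1078, 0.049, giving 1−D = 0.7578 (working shown to 4 dp, full precision carried).
The second survey: N=172, proportions 0.0349, 0.1512, 0.0174, 0.0233, 0.0581, 0.093, 0.3837, 0.2384, giving 1−D = 0.7590.
Difference = |0.7578 − 0.7590| = 0.0012, i.e. 0.00 to 2 decimal places.

0.00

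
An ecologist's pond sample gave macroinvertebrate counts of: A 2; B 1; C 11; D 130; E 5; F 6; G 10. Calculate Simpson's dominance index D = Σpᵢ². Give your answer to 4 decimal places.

0.6313

Total N = 2+1+11+130+5+6+10 = 165, so the proportions are 0.012121, 0.006061, 0.066667, 0.787879, 0.030303, 0.036364, 0.060606 (working shown to 6 dp, full precision carried).
D = 0.012121² + 0.006061² + 0.066667² + 0.787879² + 0.030303² + 0.036364² + 0.060606² = 0.000147 + 0.000037 + 0.004444 + 0.620753 + 0.000918 + 0.001322 + 0.003673 = 0.631295.
To 4 decimal places, D = 0.6313.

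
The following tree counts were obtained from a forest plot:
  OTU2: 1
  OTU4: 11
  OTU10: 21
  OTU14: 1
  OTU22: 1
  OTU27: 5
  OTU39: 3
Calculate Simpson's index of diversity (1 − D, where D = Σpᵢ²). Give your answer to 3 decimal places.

0.676

Total N = 1+11+21+1+1+5+3 = 43, so the proportions are 0.02326, 0.25581, 0.48837, 0.02326, 0.02326, 0.11628, 0.06977 (working shown to 5 dp, full precision carried).
D = 0.02326² + 0.25581² + 0.48837² + 0.02326² + 0.02326² + 0.11628² + 0.06977² = 0.00054 + 0.06544 + 0.23851 + 0.00054 + 0.00054 + 0.01352 + 0.00487 = 0.32396.
So 1 − D = 0.67604, i.e. 0.676 to 3 decimal places.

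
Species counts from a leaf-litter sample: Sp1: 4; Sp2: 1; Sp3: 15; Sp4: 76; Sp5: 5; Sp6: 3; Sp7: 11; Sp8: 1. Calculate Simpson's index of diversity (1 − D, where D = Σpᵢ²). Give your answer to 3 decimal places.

Total N = 4+1+15+76+5+3+11+1 = 116, so the proportions are 0.03448, 0.00862, 0.12931, 0.65517, 0.0431, 0.02586, 0.09483, 0.00862 (working shown to 5 dp, full precision carried).
D = 0.03448² + 0.00862² + 0.12931² + 0.65517² + 0.0431² + 0.02586² + 0.09483² + 0.00862² = 0.00119 + 0.00007 + 0.01672 + 0.42925 + 0.00186 + 0.00067 + 0.00899 + 0.00007 = 0.45883.
So 1 − D = 0.54117, i.e. 0.541 to 3 decimal places.

0.541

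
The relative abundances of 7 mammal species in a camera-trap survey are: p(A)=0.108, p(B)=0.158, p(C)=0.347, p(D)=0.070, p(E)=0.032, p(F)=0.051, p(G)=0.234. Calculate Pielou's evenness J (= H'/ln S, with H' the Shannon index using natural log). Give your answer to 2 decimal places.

0.87

H' = −Σ pᵢ ln pᵢ = −((-0.2404) + (-0.2915) + (-0.3673) + (-0.1861) + (-0.1101) + (-0.1518) + (-0.3399)) = 1.6871 (working shown to 4 dp, full precision carried).
With S = 7 species, ln S = 1.9459, so J = 1.6871/1.9459 = 0.8670, i.e. 0.87 to 2 decimal places.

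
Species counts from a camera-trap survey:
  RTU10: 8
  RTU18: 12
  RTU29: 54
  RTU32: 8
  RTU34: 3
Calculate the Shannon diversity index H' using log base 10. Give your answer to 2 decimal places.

0.49

Total N = 8+12+54+8+3 = 85, so the proportions are 0.0941, 0.1412, 0.6353, 0.0941, 0.0353 (working shown to 4 dp, full precision carried).
Each pᵢ log₁₀ pᵢ term: 0.0941×(-1.0263)=-0.0966, 0.1412×(-0.8502)=-0.1200, 0.6353×(-0.1970)=-0.1252, 0.0941×(-1.0263)=-0.0966, 0.0353×(-1.4523)=-0.0513.
Sum = -0.4897, so H' = 0.49.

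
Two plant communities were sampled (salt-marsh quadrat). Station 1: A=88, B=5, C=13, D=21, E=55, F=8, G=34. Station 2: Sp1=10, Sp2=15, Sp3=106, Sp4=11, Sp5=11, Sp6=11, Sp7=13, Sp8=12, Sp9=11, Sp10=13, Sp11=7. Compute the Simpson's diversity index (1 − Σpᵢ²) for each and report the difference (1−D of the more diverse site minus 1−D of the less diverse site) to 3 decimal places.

0.008

Station 1: N=224, proportions 0.39286, 0.02232, 0.05804, 0.09375, 0.24554, 0.03571, 0.15179, giving 1−D = 0.74841 (working shown to 5 dp, full precision carried).
Station 2: N=220, proportions 0.04545, 0.06818, 0.48182, 0.05, 0.05, 0.05, 0.05909, 0.05455, 0.05, 0.05909, 0.03182, giving 1−D = 0.74017.
Difference = |0.74841 − 0.74017| = 0.00824, i.e. 0.008 to 3 decimal places.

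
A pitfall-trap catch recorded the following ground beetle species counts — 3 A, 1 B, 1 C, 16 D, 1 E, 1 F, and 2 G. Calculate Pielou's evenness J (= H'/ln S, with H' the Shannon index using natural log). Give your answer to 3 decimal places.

0.646

Total N = 3+1+1+16+1+1+2 = 25, so the proportions are 0.12, 0.04, 0.04, 0.64, 0.04, 0.04, 0.08 (working shown to 5 dp, full precision carried).
H' = −Σ pᵢ ln pᵢ = −((-0.25443) + (-0.12876) + (-0.12876) + (-0.28562) + (-0.12876) + (-0.12876) + (-0.20206)) = 1.25713.
With S = 7 species, ln S = 1.94591, so J = 1.25713/1.94591 = 0.64604, i.e. 0.646 to 3 decimal places.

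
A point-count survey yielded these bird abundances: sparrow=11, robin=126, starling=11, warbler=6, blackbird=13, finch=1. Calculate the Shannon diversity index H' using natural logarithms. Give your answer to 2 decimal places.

Total N = 11+126+11+6+13+1 = 168, so the proportions are 0.0655, 0.75, 0.0655, 0.0357, 0.0774, 0.006 (working shown to 4 dp, full precision carried).
Each pᵢ ln pᵢ term: 0.0655×(-2.7261)=-0.1785, 0.75×(-0.2877)=-0.2158, 0.0655×(-2.7261)=-0.1785, 0.0357×(-3.3322)=-0.1190, 0.0774×(-2.5590)=-0.1980, 0.006×(-5.1240)=-0.0305.
Sum = -0.9203, so H' = 0.92.

0.92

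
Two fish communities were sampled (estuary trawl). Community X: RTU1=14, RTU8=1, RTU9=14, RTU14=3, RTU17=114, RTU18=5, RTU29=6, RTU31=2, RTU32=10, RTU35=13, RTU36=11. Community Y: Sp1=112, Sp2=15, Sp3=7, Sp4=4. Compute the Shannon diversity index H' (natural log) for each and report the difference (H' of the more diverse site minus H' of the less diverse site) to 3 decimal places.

0.867

Community X: N=193, proportions 0.07254, 0.00518, 0.07254, 0.01554, 0.59067, 0.02591, 0.03109, 0.01036, 0.05181, 0.06736, 0.05699, giving H' = 1.53188 (working shown to 5 dp, full precision carried).
Community Y: N=138, proportions 0.81159, 0.1087, 0.05072, 0.02899, giving H' = 0.66451.
Difference = |1.53188 − 0.66451| = 0.86737, i.e. 0.867 to 3 decimal places.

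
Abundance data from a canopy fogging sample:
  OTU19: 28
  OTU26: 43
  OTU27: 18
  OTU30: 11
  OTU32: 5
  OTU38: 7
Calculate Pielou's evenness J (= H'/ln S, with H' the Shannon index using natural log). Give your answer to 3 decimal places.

Total N = 28+43+18+11+5+7 = 112, so the proportions are 0.25, 0.38393, 0.16071, 0.09821, 0.04464, 0.0625 (working shown to 5 dp, full precision carried).
H' = −Σ pᵢ ln pᵢ = −((-0.34657) + (-0.36753) + (-0.29381) + (-0.22792) + (-0.13880) + (-0.17329)) = 1.54791.
With S = 6 species, ln S = 1.79176, so J = 1.54791/1.79176 = 0.86391, i.e. 0.864 to 3 decimal places.

0.864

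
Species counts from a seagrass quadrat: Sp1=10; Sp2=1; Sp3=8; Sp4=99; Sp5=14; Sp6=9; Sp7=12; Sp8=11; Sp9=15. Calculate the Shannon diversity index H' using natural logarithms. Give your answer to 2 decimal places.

1.57

Total N = 10+1+8+99+14+9+12+11+15 = 179, so the proportions are 0.0559, 0.0056, 0.0447, 0.5531, 0.0782, 0.0503, 0.067, 0.0615, 0.0838 (working shown to 4 dp, full precision carried).
Each pᵢ ln pᵢ term: 0.0559×(-2.8848)=-0.1612, 0.0056×(-5.1874)=-0.0290, 0.0447×(-3.1079)=-0.1389, 0.5531×(-0.5923)=-0.3276, 0.0782×(-2.5483)=-0.1993, 0.0503×(-2.9902)=-0.1503, 0.067×(-2.7025)=-0.1812, 0.0615×(-2.7895)=-0.1714, 0.0838×(-2.4793)=-0.2078.
Sum = -1.5666, so H' = 1.57.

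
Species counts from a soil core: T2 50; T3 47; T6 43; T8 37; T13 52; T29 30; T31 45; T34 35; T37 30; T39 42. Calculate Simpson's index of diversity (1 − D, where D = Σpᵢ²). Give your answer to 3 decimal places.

0.897

Total N = 50+47+43+37+52+30+45+35+30+42 = 411, so the proportions are 0.12165, 0.11436, 0.10462, 0.09002, 0.12652, 0.07299, 0.10949, 0.08516, 0.07299, 0.10219 (working shown to 5 dp, full precision carried).
D = 0.12165² + 0.11436² + 0.10462² + 0.09002² + 0.12652² + 0.07299² + 0.10949² + 0.08516² + 0.07299² + 0.10219² = 0.01480 + 0.01308 + 0.01095 + 0.00810 + 0.01601 + 0.00533 + 0.01199 + 0.00725 + 0.00533 + 0.01044 = 0.10327.
So 1 − D = 0.89673, i.e. 0.897 to 3 decimal places.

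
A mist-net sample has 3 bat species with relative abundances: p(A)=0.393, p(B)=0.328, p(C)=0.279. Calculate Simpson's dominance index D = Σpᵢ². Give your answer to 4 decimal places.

D = 0.393² + 0.328² + 0.279² = 0.154449 + 0.107584 + 0.077841 = 0.339874 (working shown to 6 dp, full precision carried).
To 4 decimal places, D = 0.3399.

0.3399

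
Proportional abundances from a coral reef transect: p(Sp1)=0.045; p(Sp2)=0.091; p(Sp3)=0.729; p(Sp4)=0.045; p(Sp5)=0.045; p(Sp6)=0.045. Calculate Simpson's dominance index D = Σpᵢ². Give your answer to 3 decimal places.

D = 0.045² + 0.091² + 0.729² + 0.045² + 0.045² + 0.045² = 0.00202 + 0.00828 + 0.53144 + 0.00202 + 0.00202 + 0.00202 = 0.54782 (working shown to 5 dp, full precision carried).
To 3 decimal places, D = 0.548.

0.548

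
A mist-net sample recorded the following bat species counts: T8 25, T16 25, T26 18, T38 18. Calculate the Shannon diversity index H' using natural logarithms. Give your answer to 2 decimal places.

Total N = 25+25+18+18 = 86, so the proportions are 0.2907, 0.2907, 0.2093, 0.2093 (working shown to 4 dp, full precision carried).
Each pᵢ ln pᵢ term: 0.2907×(-1.2355)=-0.3591, 0.2907×(-1.2355)=-0.3591, 0.2093×(-1.5640)=-0.3273, 0.2093×(-1.5640)=-0.3273.
Sum = -1.3730, so H' = 1.37.

1.37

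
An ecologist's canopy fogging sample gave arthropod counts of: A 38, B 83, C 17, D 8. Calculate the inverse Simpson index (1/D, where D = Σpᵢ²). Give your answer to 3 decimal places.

Total N = 38+83+17+8 = 146, so the proportions are 0.260274, 0.568493, 0.116438, 0.054795 (working shown to 6 dp, full precision carried).
D = 0.260274² + 0.568493² + 0.116438² + 0.054795² = 0.067743 + 0.323184 + 0.013558 + 0.003002 = 0.407487.
So 1/D = 2.45406, i.e. 2.454 to 3 decimal places.

2.454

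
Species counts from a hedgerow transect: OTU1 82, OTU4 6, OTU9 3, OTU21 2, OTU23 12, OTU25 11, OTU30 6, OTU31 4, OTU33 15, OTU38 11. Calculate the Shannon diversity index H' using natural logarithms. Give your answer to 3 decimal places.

Total N = 82+6+3+2+12+11+6+4+15+11 = 152, so the proportions are 0.53947, 0.03947, 0.01974, 0.01316, 0.07895, 0.07237, 0.03947, 0.02632, 0.09868, 0.07237 (working shown to 5 dp, full precision carried).
Each pᵢ ln pᵢ term: 0.53947×(-0.61716)=-0.33294, 0.03947×(-3.23212)=-0.12758, 0.01974×(-3.92527)=-0.07747, 0.01316×(-4.33073)=-0.05698, 0.07895×(-2.53897)=-0.20045, 0.07237×(-2.62599)=-0.19004, 0.03947×(-3.23212)=-0.12758, 0.02632×(-3.63759)=-0.09573, 0.09868×(-2.31583)=-0.22854, 0.07237×(-2.62599)=-0.19004.
Sum = -1.62735, so H' = 1.627.

1.627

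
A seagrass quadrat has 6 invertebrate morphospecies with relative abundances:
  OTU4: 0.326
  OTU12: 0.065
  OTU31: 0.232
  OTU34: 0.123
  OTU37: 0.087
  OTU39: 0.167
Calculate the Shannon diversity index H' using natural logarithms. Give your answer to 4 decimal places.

1.6511

Each pᵢ ln pᵢ term (working shown to 6 dp, full precision carried): 0.326×(-1.120858)=-0.365400, 0.065×(-2.733368)=-0.177669, 0.232×(-1.461018)=-0.338956, 0.123×(-2.095571)=-0.257755, 0.087×(-2.441847)=-0.212441, 0.167×(-1.789761)=-0.298890.
Sum = -1.651111, so H' = 1.6511.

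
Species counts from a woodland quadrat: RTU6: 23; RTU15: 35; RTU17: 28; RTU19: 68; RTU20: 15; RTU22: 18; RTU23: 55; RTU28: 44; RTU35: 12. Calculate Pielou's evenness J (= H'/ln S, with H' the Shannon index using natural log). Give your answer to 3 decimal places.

Total N = 23+35+28+68+15+18+55+44+12 = 298, so the proportions are 0.07718, 0.11745, 0.09396, 0.22819, 0.05034, 0.0604, 0.18456, 0.14765, 0.04027 (working shown to 5 dp, full precision carried).
H' = −Σ pᵢ ln pᵢ = −((-0.19771) + (-0.25155) + (-0.22220) + (-0.33717) + (-0.15046) + (-0.16953) + (-0.31187) + (-0.28244) + (-0.12935)) = 2.05228.
With S = 9 species, ln S = 2.19722, so J = 2.05228/2.19722 = 0.93403, i.e. 0.934 to 3 decimal places.

0.934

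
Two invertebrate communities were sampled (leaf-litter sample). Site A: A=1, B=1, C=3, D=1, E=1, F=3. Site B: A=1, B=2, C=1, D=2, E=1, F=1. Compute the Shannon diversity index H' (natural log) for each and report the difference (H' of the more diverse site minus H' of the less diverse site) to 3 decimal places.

Site A: N=10, proportions 0.1, 0.1, 0.3, 0.1, 0.1, 0.3, giving H' = 1.64342 (working shown to 5 dp, full precision carried).
Site B: N=8, proportions 0.125, 0.25, 0.125, 0.25, 0.125, 0.125, giving H' = 1.73287.
Difference = |1.64342 − 1.73287| = 0.08945, i.e. 0.089 to 3 decimal places.

0.089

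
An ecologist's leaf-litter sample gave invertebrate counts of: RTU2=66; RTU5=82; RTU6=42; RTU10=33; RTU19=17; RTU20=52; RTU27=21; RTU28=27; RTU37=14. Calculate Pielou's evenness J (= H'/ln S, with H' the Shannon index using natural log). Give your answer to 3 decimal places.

0.931

Total N = 66+82+42+33+17+52+21+27+14 = 354, so the proportions are 0.18644, 0.23164, 0.11864, 0.09322, 0.04802, 0.14689, 0.05932, 0.07627, 0.03955 (working shown to 5 dp, full precision carried).
H' = −Σ pᵢ ln pᵢ = −((-0.31315) + (-0.33879) + (-0.25290) + (-0.22119) + (-0.14580) + (-0.28175) + (-0.16757) + (-0.19628) + (-0.12775)) = 2.04519.
With S = 9 species, ln S = 2.19722, so J = 2.04519/2.19722 = 0.93081, i.e. 0.931 to 3 decimal places.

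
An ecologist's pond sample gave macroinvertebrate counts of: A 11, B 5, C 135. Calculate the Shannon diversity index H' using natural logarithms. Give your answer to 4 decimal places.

Total N = 11+5+135 = 151, so the proportions are 0.072848, 0.033113, 0.89404 (working shown to 6 dp, full precision carried).
Each pᵢ ln pᵢ term: 0.072848×(-2.619385)=-0.190816, 0.033113×(-3.407842)=-0.112842, 0.89404×(-0.112005)=-0.100137.
Sum = -0.403796, so H' = 0.4038.

0.4038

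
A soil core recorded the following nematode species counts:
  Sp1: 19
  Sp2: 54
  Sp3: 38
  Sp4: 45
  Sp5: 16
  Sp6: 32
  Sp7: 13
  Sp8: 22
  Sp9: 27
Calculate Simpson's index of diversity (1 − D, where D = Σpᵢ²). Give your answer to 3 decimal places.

0.867

Total N = 19+54+38+45+16+32+13+22+27 = 266, so the proportions are 0.07143, 0.20301, 0.14286, 0.16917, 0.06015, 0.1203, 0.04887, 0.08271, 0.1015 (working shown to 5 dp, full precision carried).
D = 0.07143² + 0.20301² + 0.14286² + 0.16917² + 0.06015² + 0.1203² + 0.04887² + 0.08271² + 0.1015² = 0.00510 + 0.04121 + 0.02041 + 0.02862 + 0.00362 + 0.01447 + 0.00239 + 0.00684 + 0.01030 = 0.13296.
So 1 − D = 0.86704, i.e. 0.867 to 3 decimal places.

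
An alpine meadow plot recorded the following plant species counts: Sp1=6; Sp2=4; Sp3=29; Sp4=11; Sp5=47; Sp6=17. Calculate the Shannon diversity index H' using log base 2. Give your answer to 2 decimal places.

Total N = 6+4+29+11+47+17 = 114, so the proportions are 0.0526, 0.0351, 0.2544, 0.0965, 0.4123, 0.1491 (working shown to 4 dp, full precision carried).
Each pᵢ log₂ pᵢ term: 0.0526×(-4.2479)=-0.2236, 0.0351×(-4.8329)=-0.1696, 0.2544×(-1.9749)=-0.5024, 0.0965×(-3.3735)=-0.3255, 0.4123×(-1.2783)=-0.5270, 0.1491×(-2.7454)=-0.4094.
Sum = -2.1575, so H' = 2.16.

2.16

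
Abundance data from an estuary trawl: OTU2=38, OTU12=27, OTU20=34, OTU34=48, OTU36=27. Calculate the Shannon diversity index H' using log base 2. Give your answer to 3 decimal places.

2.286

Total N = 38+27+34+48+27 = 174, so the proportions are 0.21839, 0.15517, 0.1954, 0.27586, 0.15517 (working shown to 5 dp, full precision carried).
Each pᵢ log₂ pᵢ term: 0.21839×(-2.19502)=-0.47937, 0.15517×(-2.68806)=-0.41711, 0.1954×(-2.35548)=-0.46027, 0.27586×(-1.85798)=-0.51255, 0.15517×(-2.68806)=-0.41711.
Sum = -2.28641, so H' = 2.286.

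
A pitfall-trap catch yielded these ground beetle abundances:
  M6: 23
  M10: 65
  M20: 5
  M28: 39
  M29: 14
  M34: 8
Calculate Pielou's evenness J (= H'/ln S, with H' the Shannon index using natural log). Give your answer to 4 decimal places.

Total N = 23+65+5+39+14+8 = 154, so the proportions are 0.149351, 0.422078, 0.032468, 0.253247, 0.090909, 0.051948 (working shown to 6 dp, full precision carried).
H' = −Σ pᵢ ln pᵢ = −((-0.283984) + (-0.364070) + (-0.111283) + (-0.347807) + (-0.217990) + (-0.153637)) = 1.478771.
With S = 6 species, ln S = 1.791759, so J = 1.478771/1.791759 = 0.825318, i.e. 0.8253 to 4 decimal places.

0.8253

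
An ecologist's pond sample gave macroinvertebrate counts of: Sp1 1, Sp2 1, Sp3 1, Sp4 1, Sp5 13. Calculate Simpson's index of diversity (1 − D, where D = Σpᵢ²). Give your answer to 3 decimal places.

Total N = 1+1+1+1+13 = 17, so the proportions are 0.05882, 0.05882, 0.05882, 0.05882, 0.76471 (working shown to 5 dp, full precision carried).
D = 0.05882² + 0.05882² + 0.05882² + 0.05882² + 0.76471² = 0.00346 + 0.00346 + 0.00346 + 0.00346 + 0.58478 = 0.59862.
So 1 − D = 0.40138, i.e. 0.401 to 3 decimal places.

0.401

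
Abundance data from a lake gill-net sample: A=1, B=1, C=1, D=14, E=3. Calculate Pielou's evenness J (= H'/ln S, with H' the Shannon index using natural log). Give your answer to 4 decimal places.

0.6111

Total N = 1+1+1+14+3 = 20, so the proportions are 0.05, 0.05, 0.05, 0.7, 0.15 (working shown to 6 dp, full precision carried).
H' = −Σ pᵢ ln pᵢ = −((-0.149787) + (-0.149787) + (-0.149787) + (-0.249672) + (-0.284568)) = 0.983600.
With S = 5 species, ln S = 1.609438, so J = 0.983600/1.609438 = 0.611145, i.e. 0.6111 to 4 decimal places.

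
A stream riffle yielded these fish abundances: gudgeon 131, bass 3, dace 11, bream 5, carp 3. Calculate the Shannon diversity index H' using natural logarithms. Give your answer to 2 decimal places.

Total N = 131+3+11+5+3 = 153, so the proportions are 0.8562, 0.0196, 0.0719, 0.0327, 0.0196 (working shown to 4 dp, full precision carried).
Each pᵢ ln pᵢ term: 0.8562×(-0.1552)=-0.1329, 0.0196×(-3.9318)=-0.0771, 0.0719×(-2.6325)=-0.1893, 0.0327×(-3.4210)=-0.1118, 0.0196×(-3.9318)=-0.0771.
Sum = -0.5882, so H' = 0.59.

0.59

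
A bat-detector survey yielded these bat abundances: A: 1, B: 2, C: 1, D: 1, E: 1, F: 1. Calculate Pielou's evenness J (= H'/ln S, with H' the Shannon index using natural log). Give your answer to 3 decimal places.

Total N = 1+2+1+1+1+1 = 7, so the proportions are 0.14286, 0.28571, 0.14286, 0.14286, 0.14286, 0.14286 (working shown to 5 dp, full precision carried).
H' = −Σ pᵢ ln pᵢ = −((-0.27799) + (-0.35793) + (-0.27799) + (-0.27799) + (-0.27799) + (-0.27799)) = 1.74787.
With S = 6 species, ln S = 1.79176, so J = 1.74787/1.79176 = 0.97550, i.e. 0.976 to 3 decimal places.

0.976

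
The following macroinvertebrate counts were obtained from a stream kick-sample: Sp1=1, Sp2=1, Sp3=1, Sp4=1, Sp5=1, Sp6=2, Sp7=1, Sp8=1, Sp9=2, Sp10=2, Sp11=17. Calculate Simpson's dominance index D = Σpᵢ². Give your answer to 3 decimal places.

Total N = 1+1+1+1+1+2+1+1+2+2+17 = 30, so the proportions are 0.03333, 0.03333, 0.03333, 0.03333, 0.03333, 0.06667, 0.03333, 0.03333, 0.06667, 0.06667, 0.56667 (working shown to 5 dp, full precision carried).
D = 0.03333² + 0.03333² + 0.03333² + 0.03333² + 0.03333² + 0.06667² + 0.03333² + 0.03333² + 0.06667² + 0.06667² + 0.56667² = 0.00111 + 0.00111 + 0.00111 + 0.00111 + 0.00111 + 0.00444 + 0.00111 + 0.00111 + 0.00444 + 0.00444 + 0.32111 = 0.34222.
To 3 decimal places, D = 0.342.

0.342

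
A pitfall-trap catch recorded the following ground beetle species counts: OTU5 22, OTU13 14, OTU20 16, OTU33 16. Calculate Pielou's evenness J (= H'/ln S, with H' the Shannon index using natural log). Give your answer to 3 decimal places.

Total N = 22+14+16+16 = 68, so the proportions are 0.32353, 0.20588, 0.23529, 0.23529 (working shown to 5 dp, full precision carried).
H' = −Σ pᵢ ln pᵢ = −((-0.36509) + (-0.32539) + (-0.34045) + (-0.34045)) = 1.37138.
With S = 4 species, ln S = 1.38629, so J = 1.37138/1.38629 = 0.98924, i.e. 0.989 to 3 decimal places.

0.989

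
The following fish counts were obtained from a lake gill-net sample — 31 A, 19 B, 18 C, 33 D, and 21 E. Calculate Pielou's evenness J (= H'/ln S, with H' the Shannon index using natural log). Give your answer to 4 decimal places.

Total N = 31+19+18+33+21 = 122, so the proportions are 0.254098, 0.155738, 0.147541, 0.270492, 0.172131 (working shown to 6 dp, full precision carried).
H' = −Σ pᵢ ln pᵢ = −((-0.348123) + (-0.289607) + (-0.282342) + (-0.353672) + (-0.302865)) = 1.576608.
With S = 5 species, ln S = 1.609438, so J = 1.576608/1.609438 = 0.979602, i.e. 0.9796 to 4 decimal places.

0.9796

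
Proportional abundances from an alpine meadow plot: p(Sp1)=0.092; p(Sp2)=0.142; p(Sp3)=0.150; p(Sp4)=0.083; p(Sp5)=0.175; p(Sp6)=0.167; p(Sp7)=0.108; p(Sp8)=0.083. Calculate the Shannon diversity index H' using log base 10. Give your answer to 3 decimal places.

Each pᵢ log₁₀ pᵢ term (working shown to 5 dp, full precision carried): 0.092×(-1.03621)=-0.09533, 0.142×(-0.84771)=-0.12038, 0.15×(-0.82391)=-0.12359, 0.083×(-1.08092)=-0.08972, 0.175×(-0.75696)=-0.13247, 0.167×(-0.77728)=-0.12981, 0.108×(-0.96658)=-0.10439, 0.083×(-1.08092)=-0.08972.
Sum = -0.88539, so H' = 0.885.

0.885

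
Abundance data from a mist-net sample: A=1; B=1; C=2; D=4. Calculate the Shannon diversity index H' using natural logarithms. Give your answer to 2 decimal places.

1.21

Total N = 1+1+2+4 = 8, so the proportions are 0.125, 0.125, 0.25, 0.5 (working shown to 4 dp, full precision carried).
Each pᵢ ln pᵢ term: 0.125×(-2.0794)=-0.2599, 0.125×(-2.0794)=-0.2599, 0.25×(-1.3863)=-0.3466, 0.5×(-0.6931)=-0.3466.
Sum = -1.2130, so H' = 1.21.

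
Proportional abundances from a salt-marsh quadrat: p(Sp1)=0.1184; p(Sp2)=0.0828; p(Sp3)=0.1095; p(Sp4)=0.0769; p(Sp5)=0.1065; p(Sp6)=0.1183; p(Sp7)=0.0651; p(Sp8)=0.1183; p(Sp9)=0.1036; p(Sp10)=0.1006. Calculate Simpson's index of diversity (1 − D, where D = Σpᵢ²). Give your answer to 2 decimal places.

0.90

D = 0.1184² + 0.0828² + 0.1095² + 0.0769² + 0.1065² + 0.1183² + 0.0651² + 0.1183² + 0.1036² + 0.1006² = 0.0140 + 0.0069 + 0.0120 + 0.0059 + 0.0113 + 0.0140 + 0.0042 + 0.0140 + 0.0107 + 0.0101 = 0.1032 (working shown to 4 dp, full precision carried).
So 1 − D = 0.8968, i.e. 0.90 to 2 decimal places.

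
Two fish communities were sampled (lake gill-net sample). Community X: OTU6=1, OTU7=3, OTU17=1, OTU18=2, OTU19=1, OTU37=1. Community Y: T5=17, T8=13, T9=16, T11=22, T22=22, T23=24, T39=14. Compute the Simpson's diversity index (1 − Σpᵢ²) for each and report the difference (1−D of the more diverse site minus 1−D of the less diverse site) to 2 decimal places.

Community X: N=9, proportions 0.1111, 0.3333, 0.1111, 0.2222, 0.1111, 0.1111, giving 1−D = 0.7901 (working shown to 4 dp, full precision carried).
Community Y: N=128, proportions 0.1328, 0.1016, 0.125, 0.1719, 0.1719, 0.1875, 0.1094, giving 1−D = 0.8502.
Difference = |0.7901 − 0.8502| = 0.0601, i.e. 0.06 to 2 decimal places.

0.06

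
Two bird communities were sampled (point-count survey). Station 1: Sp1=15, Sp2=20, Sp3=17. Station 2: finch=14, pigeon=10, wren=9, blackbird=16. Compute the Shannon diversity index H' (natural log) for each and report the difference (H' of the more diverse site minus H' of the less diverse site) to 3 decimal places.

Station 1: N=52, proportions 0.28846, 0.38462, 0.32692, giving H' = 1.09163 (working shown to 5 dp, full precision carried).
Station 2: N=49, proportions 0.28571, 0.20408, 0.18367, 0.32653, giving H' = 1.35898.
Difference = |1.09163 − 1.35898| = 0.26735, i.e. 0.267 to 3 decimal places.

0.267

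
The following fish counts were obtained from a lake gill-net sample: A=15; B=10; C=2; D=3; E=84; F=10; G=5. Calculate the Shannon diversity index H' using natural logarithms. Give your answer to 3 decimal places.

Total N = 15+10+2+3+84+10+5 = 129, so the proportions are 0.11628, 0.07752, 0.0155, 0.02326, 0.65116, 0.07752, 0.03876 (working shown to 5 dp, full precision carried).
Each pᵢ ln pᵢ term: 0.11628×(-2.15176)=-0.25020, 0.07752×(-2.55723)=-0.19823, 0.0155×(-4.16667)=-0.06460, 0.02326×(-3.76120)=-0.08747, 0.65116×(-0.42900)=-0.27935, 0.07752×(-2.55723)=-0.19823, 0.03876×(-3.25037)=-0.12598.
Sum = -1.20407, so H' = 1.204.

1.204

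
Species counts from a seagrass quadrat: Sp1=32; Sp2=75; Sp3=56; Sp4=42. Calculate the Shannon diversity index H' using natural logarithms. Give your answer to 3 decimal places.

1.337

Total N = 32+75+56+42 = 205, so the proportions are 0.1561, 0.36585, 0.27317, 0.20488 (working shown to 5 dp, full precision carried).
Each pᵢ ln pᵢ term: 0.1561×(-1.85727)=-0.28992, 0.36585×(-1.00552)=-0.36787, 0.27317×(-1.29766)=-0.35448, 0.20488×(-1.58534)=-0.32480.
Sum = -1.33707, so H' = 1.337.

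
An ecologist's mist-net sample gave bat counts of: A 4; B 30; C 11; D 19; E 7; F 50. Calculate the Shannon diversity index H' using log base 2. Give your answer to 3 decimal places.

Total N = 4+30+11+19+7+50 = 121, so the proportions are 0.03306, 0.24793, 0.09091, 0.15702, 0.05785, 0.41322 (working shown to 5 dp, full precision carried).
Each pᵢ log₂ pᵢ term: 0.03306×(-4.91886)=-0.16261, 0.24793×(-2.01197)=-0.49884, 0.09091×(-3.45943)=-0.31449, 0.15702×(-2.67094)=-0.41940, 0.05785×(-4.11151)=-0.23786, 0.41322×(-1.27501)=-0.52686.
Sum = -2.16006, so H' = 2.160.

2.160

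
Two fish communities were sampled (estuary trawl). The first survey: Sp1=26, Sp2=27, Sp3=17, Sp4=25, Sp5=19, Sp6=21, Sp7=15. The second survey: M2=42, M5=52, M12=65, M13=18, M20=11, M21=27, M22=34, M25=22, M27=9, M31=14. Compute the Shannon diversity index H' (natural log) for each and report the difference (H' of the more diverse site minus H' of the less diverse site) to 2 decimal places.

0.20

The first survey: N=150, proportions 0.1733, 0.18, 0.1133, 0.1667, 0.1267, 0.14, 0.1, giving H' = 1.9251 (working shown to 4 dp, full precision carried).
The second survey: N=294, proportions 0.1429, 0.1769, 0.2211, 0.0612, 0.0374, 0.0918, 0.1156, 0.0748, 0.0306, 0.0476, giving H' = 2.1265.
Difference = |1.9251 − 2.1265| = 0.2014, i.e. 0.20 to 2 decimal places.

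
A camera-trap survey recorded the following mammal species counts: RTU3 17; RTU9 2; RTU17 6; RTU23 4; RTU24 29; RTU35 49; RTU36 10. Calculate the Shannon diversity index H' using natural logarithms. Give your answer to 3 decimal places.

1.538

Total N = 17+2+6+4+29+49+10 = 117, so the proportions are 0.1453, 0.01709, 0.05128, 0.03419, 0.24786, 0.4188, 0.08547 (working shown to 5 dp, full precision carried).
Each pᵢ ln pᵢ term: 0.1453×(-1.92896)=-0.28028, 0.01709×(-4.06903)=-0.06956, 0.05128×(-2.97041)=-0.15233, 0.03419×(-3.37588)=-0.11541, 0.24786×(-1.39488)=-0.34574, 0.4188×(-0.87035)=-0.36451, 0.08547×(-2.45959)=-0.21022.
Sum = -1.53804, so H' = 1.538.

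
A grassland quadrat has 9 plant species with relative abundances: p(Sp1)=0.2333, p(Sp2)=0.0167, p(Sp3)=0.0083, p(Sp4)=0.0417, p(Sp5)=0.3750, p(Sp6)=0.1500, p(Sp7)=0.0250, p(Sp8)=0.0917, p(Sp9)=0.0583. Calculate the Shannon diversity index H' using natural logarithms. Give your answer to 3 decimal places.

Each pᵢ ln pᵢ term (working shown to 5 dp, full precision carried): 0.2333×(-1.45543)=-0.33955, 0.0167×(-4.09235)=-0.06834, 0.0083×(-4.79150)=-0.03977, 0.0417×(-3.17725)=-0.13249, 0.375×(-0.98083)=-0.36781, 0.15×(-1.89712)=-0.28457, 0.025×(-3.68888)=-0.09222, 0.0917×(-2.38923)=-0.21909, 0.0583×(-2.84215)=-0.16570.
Sum = -1.70955, so H' = 1.710.

1.710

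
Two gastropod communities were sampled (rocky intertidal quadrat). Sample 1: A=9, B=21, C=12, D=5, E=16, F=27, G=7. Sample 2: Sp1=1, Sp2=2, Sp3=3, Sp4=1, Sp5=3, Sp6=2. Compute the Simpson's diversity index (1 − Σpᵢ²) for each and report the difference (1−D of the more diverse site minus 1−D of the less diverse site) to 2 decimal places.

0.01

Sample 1: N=97, proportions 0.0928, 0.2165, 0.1237, 0.0515, 0.1649, 0.2784, 0.0722, giving 1−D = 0.8167 (working shown to 4 dp, full precision carried).
Sample 2: N=12, proportions 0.0833, 0.1667, 0.25, 0.0833, 0.25, 0.1667, giving 1−D = 0.8056.
Difference = |0.8167 − 0.8056| = 0.0111, i.e. 0.01 to 2 decimal places.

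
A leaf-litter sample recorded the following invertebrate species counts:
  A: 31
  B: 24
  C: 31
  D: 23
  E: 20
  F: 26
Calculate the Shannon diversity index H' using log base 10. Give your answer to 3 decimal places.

Total N = 31+24+31+23+20+26 = 155, so the proportions are 0.2, 0.15484, 0.2, 0.14839, 0.12903, 0.16774 (working shown to 5 dp, full precision carried).
Each pᵢ log₁₀ pᵢ term: 0.2×(-0.69897)=-0.13979, 0.15484×(-0.81012)=-0.12544, 0.2×(-0.69897)=-0.13979, 0.14839×(-0.82860)=-0.12295, 0.12903×(-0.88930)=-0.11475, 0.16774×(-0.77536)=-0.13006.
Sum = -0.77279, so H' = 0.773.

0.773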